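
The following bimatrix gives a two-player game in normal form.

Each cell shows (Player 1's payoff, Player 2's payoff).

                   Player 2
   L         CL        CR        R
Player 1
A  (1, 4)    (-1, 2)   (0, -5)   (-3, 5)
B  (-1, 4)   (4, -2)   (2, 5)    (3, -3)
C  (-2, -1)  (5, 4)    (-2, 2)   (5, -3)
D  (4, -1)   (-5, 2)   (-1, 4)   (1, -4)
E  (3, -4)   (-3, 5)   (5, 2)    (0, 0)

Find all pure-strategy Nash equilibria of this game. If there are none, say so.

Pure NE: (C, CL)

Player 1 against L: payoffs 1, -1, -2, 4, 3 → best response D.
Player 1 against CL: payoffs -1, 4, 5, -5, -3 → best response C.
Player 1 against CR: payoffs 0, 2, -2, -1, 5 → best response E.
Player 1 against R: payoffs -3, 3, 5, 1, 0 → best response C.
Player 2 against A: payoffs 4, 2, -5, 5 → best response R.
Player 2 against B: payoffs 4, -2, 5, -3 → best response CR.
Player 2 against C: payoffs -1, 4, 2, -3 → best response CL.
Player 2 against D: payoffs -1, 2, 4, -4 → best response CR.
Player 2 against E: payoffs -4, 5, 2, 0 → best response CL.
Mutual best responses: (C, CL).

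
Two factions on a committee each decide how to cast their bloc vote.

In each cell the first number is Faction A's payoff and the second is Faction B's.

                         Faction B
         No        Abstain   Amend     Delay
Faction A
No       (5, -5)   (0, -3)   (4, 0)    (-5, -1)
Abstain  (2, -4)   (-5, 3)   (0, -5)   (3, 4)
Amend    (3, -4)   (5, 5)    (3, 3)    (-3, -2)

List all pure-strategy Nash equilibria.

Pure-strategy Nash equilibria: (No, Amend); (Abstain, Delay); (Amend, Abstain)

Faction A against No: payoffs 5, 2, 3 → best response No.
Faction A against Abstain: payoffs 0, -5, 5 → best response Amend.
Faction A against Amend: payoffs 4, 0, 3 → best response No.
Faction A against Delay: payoffs -5, 3, -3 → best response Abstain.
Faction B against No: payoffs -5, -3, 0, -1 → best response Amend.
Faction B against Abstain: payoffs -4, 3, -5, 4 → best response Delay.
Faction B against Amend: payoffs -4, 5, 3, -2 → best response Abstain.
Mutual best responses: (No, Amend); (Abstain, Delay); (Amend, Abstain).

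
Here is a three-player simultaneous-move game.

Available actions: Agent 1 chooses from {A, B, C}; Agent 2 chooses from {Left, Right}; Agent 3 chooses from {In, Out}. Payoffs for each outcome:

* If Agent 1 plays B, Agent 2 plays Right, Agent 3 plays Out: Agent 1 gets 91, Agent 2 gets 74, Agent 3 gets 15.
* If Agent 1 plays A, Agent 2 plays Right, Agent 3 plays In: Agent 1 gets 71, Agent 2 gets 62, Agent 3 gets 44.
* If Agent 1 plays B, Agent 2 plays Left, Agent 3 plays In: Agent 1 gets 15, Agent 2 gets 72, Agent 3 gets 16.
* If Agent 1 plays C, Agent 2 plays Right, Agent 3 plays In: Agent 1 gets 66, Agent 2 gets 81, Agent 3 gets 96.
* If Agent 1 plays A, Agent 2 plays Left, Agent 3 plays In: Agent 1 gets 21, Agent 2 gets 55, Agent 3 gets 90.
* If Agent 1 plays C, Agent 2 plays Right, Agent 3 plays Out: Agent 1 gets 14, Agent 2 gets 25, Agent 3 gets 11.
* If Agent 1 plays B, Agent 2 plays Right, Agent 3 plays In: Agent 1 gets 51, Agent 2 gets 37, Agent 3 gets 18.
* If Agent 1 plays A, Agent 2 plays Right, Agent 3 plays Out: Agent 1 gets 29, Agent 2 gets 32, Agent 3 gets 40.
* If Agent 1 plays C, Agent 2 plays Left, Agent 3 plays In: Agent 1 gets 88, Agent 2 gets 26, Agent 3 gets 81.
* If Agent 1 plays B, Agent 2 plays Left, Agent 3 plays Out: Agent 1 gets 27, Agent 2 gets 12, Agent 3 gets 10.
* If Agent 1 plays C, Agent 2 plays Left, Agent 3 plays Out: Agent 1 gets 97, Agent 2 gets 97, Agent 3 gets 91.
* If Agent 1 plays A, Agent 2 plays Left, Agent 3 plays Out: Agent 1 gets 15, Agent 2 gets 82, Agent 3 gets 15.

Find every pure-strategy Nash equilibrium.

Pure-strategy Nash equilibria: (A, Right, In) and (C, Left, Out)

Agent 1 against (Left, In): payoffs 21, 15, 88 → best response C.
Agent 1 against (Left, Out): payoffs 15, 27, 97 → best response C.
Agent 1 against (Right, In): payoffs 71, 51, 66 → best response A.
Agent 1 against (Right, Out): payoffs 29, 91, 14 → best response B.
Agent 2 against (A, In): payoffs 55, 62 → best response Right.
Agent 2 against (A, Out): payoffs 82, 32 → best response Left.
Agent 2 against (B, In): payoffs 72, 37 → best response Left.
Agent 2 against (B, Out): payoffs 12, 74 → best response Right.
Agent 2 against (C, In): payoffs 26, 81 → best response Right.
Agent 2 against (C, Out): payoffs 97, 25 → best response Left.
Agent 3 against (A, Left): payoffs 90, 15 → best response In.
Agent 3 against (A, Right): payoffs 44, 40 → best response In.
Agent 3 against (B, Left): payoffs 16, 10 → best response In.
Agent 3 against (B, Right): payoffs 18, 15 → best response In.
Agent 3 against (C, Left): payoffs 81, 91 → best response Out.
Agent 3 against (C, Right): payoffs 96, 11 → best response In.
Mutual best responses: (A, Right, In); (C, Left, Out).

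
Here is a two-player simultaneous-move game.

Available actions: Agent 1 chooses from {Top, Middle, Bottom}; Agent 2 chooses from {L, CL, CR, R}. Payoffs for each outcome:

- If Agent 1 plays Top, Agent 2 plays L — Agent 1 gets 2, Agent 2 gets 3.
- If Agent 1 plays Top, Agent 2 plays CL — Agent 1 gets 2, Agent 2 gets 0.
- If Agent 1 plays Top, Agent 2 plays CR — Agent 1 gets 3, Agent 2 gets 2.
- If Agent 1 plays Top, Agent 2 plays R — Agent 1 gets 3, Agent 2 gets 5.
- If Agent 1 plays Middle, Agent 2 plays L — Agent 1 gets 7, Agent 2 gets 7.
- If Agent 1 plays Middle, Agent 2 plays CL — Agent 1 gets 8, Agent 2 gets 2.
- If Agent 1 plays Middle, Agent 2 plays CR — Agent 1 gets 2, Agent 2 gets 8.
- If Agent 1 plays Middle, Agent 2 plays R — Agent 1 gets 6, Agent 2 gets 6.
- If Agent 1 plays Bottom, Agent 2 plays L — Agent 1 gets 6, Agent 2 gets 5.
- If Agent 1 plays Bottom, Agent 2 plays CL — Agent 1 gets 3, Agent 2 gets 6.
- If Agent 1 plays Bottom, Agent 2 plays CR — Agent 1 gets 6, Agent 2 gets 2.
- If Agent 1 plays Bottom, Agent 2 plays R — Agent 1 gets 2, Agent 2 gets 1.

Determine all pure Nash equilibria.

No pure-strategy Nash equilibrium.

Agent 1 against L: payoffs 2, 7, 6 → best response Middle.
Agent 1 against CL: payoffs 2, 8, 3 → best response Middle.
Agent 1 against CR: payoffs 3, 2, 6 → best response Bottom.
Agent 1 against R: payoffs 3, 6, 2 → best response Middle.
Agent 2 against Top: payoffs 3, 0, 2, 5 → best response R.
Agent 2 against Middle: payoffs 7, 2, 8, 6 → best response CR.
Agent 2 against Bottom: payoffs 5, 6, 2, 1 → best response CL.
No profile is a mutual best response for all players.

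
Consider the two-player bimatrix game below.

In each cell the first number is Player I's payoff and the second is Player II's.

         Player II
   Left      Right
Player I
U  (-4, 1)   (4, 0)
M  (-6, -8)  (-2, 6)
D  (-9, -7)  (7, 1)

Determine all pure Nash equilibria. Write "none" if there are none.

Player I against Left: payoffs -4, -6, -9 → best response U.
Player I against Right: payoffs 4, -2, 7 → best response D.
Player II against U: payoffs 1, 0 → best response Left.
Player II against M: payoffs -8, 6 → best response Right.
Player II against D: payoffs -7, 1 → best response Right.
Mutual best responses: (U, Left); (D, Right).

(U, Left); (D, Right)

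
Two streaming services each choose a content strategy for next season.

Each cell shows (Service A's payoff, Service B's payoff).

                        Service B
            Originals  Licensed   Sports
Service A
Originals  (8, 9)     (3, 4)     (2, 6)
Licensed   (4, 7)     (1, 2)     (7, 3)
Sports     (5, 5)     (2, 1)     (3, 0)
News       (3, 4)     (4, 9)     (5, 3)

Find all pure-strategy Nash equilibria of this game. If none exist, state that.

(Originals, Originals): Service A gets 8, best alternative 5; Service B gets 9, best alternative 6. No profitable deviation — NE.
(Originals, Licensed): Service A can switch to News (3 → 4). Not NE.
(Originals, Sports): Service A can switch to Licensed (2 → 7). Not NE.
(Licensed, Originals): Service A can switch to Originals (4 → 8). Not NE.
(Licensed, Licensed): Service A can switch to Originals (1 → 3). Not NE.
(Licensed, Sports): Service B can switch to Originals (3 → 7). Not NE.
(Sports, Originals): Service A can switch to Originals (5 → 8). Not NE.
(News, Licensed): Service A gets 4, best alternative 3; Service B gets 9, best alternative 4. No profitable deviation — NE.
(The remaining 4 profiles each have a profitable deviation by the same check.)

Pure-strategy Nash equilibria: (Originals, Originals), (News, Licensed)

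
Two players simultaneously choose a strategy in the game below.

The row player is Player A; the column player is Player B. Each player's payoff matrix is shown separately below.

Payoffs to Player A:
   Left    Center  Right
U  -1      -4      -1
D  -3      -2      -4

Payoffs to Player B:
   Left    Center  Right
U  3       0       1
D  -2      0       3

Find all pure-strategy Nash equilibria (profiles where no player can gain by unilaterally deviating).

Check each profile: it is a Nash equilibrium iff no player can strictly gain by switching unilaterally.
(U, Left): Player A gets -1, best alternative -3; Player B gets 3, best alternative 1. No profitable deviation — NE.
(U, Center): Player A can switch to D (-4 → -2). Not NE.
(U, Right): Player B can switch to Left (1 → 3). Not NE.
(D, Left): Player A can switch to U (-3 → -1). Not NE.
(D, Center): Player B can switch to Right (0 → 3). Not NE.
(D, Right): Player A can switch to U (-4 → -1). Not NE.

Pure NE: (U, Left)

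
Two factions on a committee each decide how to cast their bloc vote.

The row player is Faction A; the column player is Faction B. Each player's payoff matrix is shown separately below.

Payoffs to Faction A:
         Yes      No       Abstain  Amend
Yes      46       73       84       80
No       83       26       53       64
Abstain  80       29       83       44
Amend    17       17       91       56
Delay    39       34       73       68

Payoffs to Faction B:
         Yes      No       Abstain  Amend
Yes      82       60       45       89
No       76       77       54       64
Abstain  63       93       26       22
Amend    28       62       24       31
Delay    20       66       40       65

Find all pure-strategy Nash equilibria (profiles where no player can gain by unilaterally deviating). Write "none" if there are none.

Pure NE: (Yes, Amend)

Check each profile: it is a Nash equilibrium iff no player can strictly gain by switching unilaterally.
(Yes, Yes): Faction A can switch to No (46 → 83). Not NE.
(Yes, No): Faction B can switch to Yes (60 → 82). Not NE.
(Yes, Abstain): Faction A can switch to Amend (84 → 91). Not NE.
(Yes, Amend): Faction A gets 80, best alternative 68; Faction B gets 89, best alternative 82. No profitable deviation — NE.
(No, Yes): Faction B can switch to No (76 → 77). Not NE.
(No, No): Faction A can switch to Yes (26 → 73). Not NE.
(No, Abstain): Faction A can switch to Yes (53 → 84). Not NE.
(No, Amend): Faction A can switch to Yes (64 → 80). Not NE.
(Abstain, Yes): Faction A can switch to No (80 → 83). Not NE.
(The remaining 11 profiles each have a profitable deviation by the same check.)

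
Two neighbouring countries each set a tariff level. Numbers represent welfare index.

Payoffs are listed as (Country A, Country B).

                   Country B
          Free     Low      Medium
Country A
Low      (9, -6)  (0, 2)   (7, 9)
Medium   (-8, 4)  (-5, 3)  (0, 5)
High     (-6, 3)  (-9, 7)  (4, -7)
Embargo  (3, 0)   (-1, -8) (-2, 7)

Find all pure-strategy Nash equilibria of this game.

Country A against Free: payoffs 9, -8, -6, 3 → best response Low.
Country A against Low: payoffs 0, -5, -9, -1 → best response Low.
Country A against Medium: payoffs 7, 0, 4, -2 → best response Low.
Country B against Low: payoffs -6, 2, 9 → best response Medium.
Country B against Medium: payoffs 4, 3, 5 → best response Medium.
Country B against High: payoffs 3, 7, -7 → best response Low.
Country B against Embargo: payoffs 0, -8, 7 → best response Medium.
Mutual best responses: (Low, Medium).

The unique pure-strategy Nash equilibrium is (Low, Medium).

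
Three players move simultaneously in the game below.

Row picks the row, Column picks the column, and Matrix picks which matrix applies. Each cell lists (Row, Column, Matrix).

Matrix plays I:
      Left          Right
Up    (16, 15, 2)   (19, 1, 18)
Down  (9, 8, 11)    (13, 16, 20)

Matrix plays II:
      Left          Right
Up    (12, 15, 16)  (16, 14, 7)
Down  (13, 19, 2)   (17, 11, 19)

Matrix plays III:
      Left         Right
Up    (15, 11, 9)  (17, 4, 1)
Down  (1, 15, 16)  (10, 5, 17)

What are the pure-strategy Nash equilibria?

(Up, Left, I): Matrix can switch to II (2 → 16). Not NE.
(Up, Left, II): Row can switch to Down (12 → 13). Not NE.
(Up, Left, III): Matrix can switch to II (9 → 16). Not NE.
(Up, Right, I): Column can switch to Left (1 → 15). Not NE.
(Up, Right, II): Row can switch to Down (16 → 17). Not NE.
(Up, Right, III): Column can switch to Left (4 → 11). Not NE.
(Down, Left, I): Row can switch to Up (9 → 16). Not NE.
(Down, Left, II): Matrix can switch to I (2 → 11). Not NE.
(Down, Left, III): Row can switch to Up (1 → 15). Not NE.
(Down, Right, I): Row can switch to Up (13 → 19). Not NE.
(The remaining 2 profiles each have a profitable deviation by the same check.)

No pure-strategy Nash equilibrium.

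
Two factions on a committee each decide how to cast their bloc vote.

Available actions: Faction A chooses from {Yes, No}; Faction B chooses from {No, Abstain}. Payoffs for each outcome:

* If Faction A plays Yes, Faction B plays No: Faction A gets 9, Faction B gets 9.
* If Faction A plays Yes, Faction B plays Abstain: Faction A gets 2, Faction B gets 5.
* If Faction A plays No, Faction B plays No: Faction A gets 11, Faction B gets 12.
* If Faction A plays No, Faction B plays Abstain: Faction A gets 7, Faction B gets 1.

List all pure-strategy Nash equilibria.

Mark each player's best response to every combination of opponents' strategies; a profile where every player is best-responding is a pure Nash equilibrium.
Faction A against No: payoffs 9, 11 → best response No.
Faction A against Abstain: payoffs 2, 7 → best response No.
Faction B against Yes: payoffs 9, 5 → best response No.
Faction B against No: payoffs 12, 1 → best response No.
Mutual best responses: (No, No).

The unique pure-strategy Nash equilibrium is (No, No).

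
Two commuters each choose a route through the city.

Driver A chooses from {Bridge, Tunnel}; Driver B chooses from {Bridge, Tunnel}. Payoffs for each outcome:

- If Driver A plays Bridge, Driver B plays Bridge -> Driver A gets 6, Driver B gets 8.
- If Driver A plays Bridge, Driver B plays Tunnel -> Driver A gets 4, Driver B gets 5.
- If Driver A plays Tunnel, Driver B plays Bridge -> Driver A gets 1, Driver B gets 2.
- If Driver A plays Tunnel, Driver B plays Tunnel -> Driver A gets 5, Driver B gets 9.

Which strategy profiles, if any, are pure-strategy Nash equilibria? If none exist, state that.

(Bridge, Bridge): Driver A gets 6, best alternative 1; Driver B gets 8, best alternative 5. No profitable deviation — NE.
(Bridge, Tunnel): Driver A can switch to Tunnel (4 → 5). Not NE.
(Tunnel, Bridge): Driver A can switch to Bridge (1 → 6). Not NE.
(Tunnel, Tunnel): Driver A gets 5, best alternative 4; Driver B gets 9, best alternative 2. No profitable deviation — NE.

The pure Nash equilibria are (Bridge, Bridge), (Tunnel, Tunnel).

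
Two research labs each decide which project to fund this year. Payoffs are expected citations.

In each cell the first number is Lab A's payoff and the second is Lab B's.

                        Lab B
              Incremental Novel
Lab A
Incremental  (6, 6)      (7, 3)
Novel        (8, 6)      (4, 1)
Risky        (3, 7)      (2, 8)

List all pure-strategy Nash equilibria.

(Incremental, Incremental): Lab A can switch to Novel (6 → 8). Not NE.
(Incremental, Novel): Lab B can switch to Incremental (3 → 6). Not NE.
(Novel, Incremental): Lab A gets 8, best alternative 6; Lab B gets 6, best alternative 1. No profitable deviation — NE.
(Novel, Novel): Lab A can switch to Incremental (4 → 7). Not NE.
(Risky, Incremental): Lab A can switch to Incremental (3 → 6). Not NE.
(Risky, Novel): Lab A can switch to Incremental (2 → 7). Not NE.

Pure NE: (Novel, Incremental)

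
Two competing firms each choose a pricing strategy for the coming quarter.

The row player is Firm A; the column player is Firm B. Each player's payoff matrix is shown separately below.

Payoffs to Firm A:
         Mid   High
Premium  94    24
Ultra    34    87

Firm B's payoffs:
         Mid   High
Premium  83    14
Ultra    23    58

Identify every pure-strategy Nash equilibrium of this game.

For each player, find the best response to each opponent profile; mutual best responses are the pure NE.
Firm A against Mid: payoffs 94, 34 → best response Premium.
Firm A against High: payoffs 24, 87 → best response Ultra.
Firm B against Premium: payoffs 83, 14 → best response Mid.
Firm B against Ultra: payoffs 23, 58 → best response High.
Mutual best responses: (Premium, Mid); (Ultra, High).

(Premium, Mid) and (Ultra, High)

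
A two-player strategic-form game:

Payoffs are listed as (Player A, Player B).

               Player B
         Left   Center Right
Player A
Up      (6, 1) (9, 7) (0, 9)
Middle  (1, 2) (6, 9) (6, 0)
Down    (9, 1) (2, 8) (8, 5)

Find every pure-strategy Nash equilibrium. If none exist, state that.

There is no pure-strategy Nash equilibrium.

Player A against Left: payoffs 6, 1, 9 → best response Down.
Player A against Center: payoffs 9, 6, 2 → best response Up.
Player A against Right: payoffs 0, 6, 8 → best response Down.
Player B against Up: payoffs 1, 7, 9 → best response Right.
Player B against Middle: payoffs 2, 9, 0 → best response Center.
Player B against Down: payoffs 1, 8, 5 → best response Center.
No profile is a mutual best response for all players.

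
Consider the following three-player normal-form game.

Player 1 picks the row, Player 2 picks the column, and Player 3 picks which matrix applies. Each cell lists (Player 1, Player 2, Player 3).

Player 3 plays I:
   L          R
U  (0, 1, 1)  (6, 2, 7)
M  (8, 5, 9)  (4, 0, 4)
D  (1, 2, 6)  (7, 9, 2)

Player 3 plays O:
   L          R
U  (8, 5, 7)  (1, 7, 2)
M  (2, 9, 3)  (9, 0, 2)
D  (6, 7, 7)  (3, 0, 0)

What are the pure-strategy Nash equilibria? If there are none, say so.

Mark each player's best response to every combination of opponents' strategies; a profile where every player is best-responding is a pure Nash equilibrium.
Player 1 against (L, I): payoffs 0, 8, 1 → best response M.
Player 1 against (L, O): payoffs 8, 2, 6 → best response U.
Player 1 against (R, I): payoffs 6, 4, 7 → best response D.
Player 1 against (R, O): payoffs 1, 9, 3 → best response M.
Player 2 against (U, I): payoffs 1, 2 → best response R.
Player 2 against (U, O): payoffs 5, 7 → best response R.
Player 2 against (M, I): payoffs 5, 0 → best response L.
Player 2 against (M, O): payoffs 9, 0 → best response L.
Player 2 against (D, I): payoffs 2, 9 → best response R.
Player 2 against (D, O): payoffs 7, 0 → best response L.
Player 3 against (U, L): payoffs 1, 7 → best response O.
Player 3 against (U, R): payoffs 7, 2 → best response I.
Player 3 against (M, L): payoffs 9, 3 → best response I.
Player 3 against (M, R): payoffs 4, 2 → best response I.
Player 3 against (D, L): payoffs 6, 7 → best response O.
Player 3 against (D, R): payoffs 2, 0 → best response I.
Mutual best responses: (M, L, I); (D, R, I).

The pure Nash equilibria are (M, L, I), (D, R, I).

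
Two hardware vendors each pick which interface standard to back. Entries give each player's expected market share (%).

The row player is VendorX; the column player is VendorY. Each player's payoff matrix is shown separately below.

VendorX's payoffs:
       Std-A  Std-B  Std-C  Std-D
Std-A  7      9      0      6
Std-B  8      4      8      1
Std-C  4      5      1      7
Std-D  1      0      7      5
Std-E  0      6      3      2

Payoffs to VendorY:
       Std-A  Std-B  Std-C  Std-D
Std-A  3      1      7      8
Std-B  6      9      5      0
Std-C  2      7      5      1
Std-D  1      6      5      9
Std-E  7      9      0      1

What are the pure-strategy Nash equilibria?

No pure-strategy Nash equilibrium.

VendorX against Std-A: payoffs 7, 8, 4, 1, 0 → best response Std-B.
VendorX against Std-B: payoffs 9, 4, 5, 0, 6 → best response Std-A.
VendorX against Std-C: payoffs 0, 8, 1, 7, 3 → best response Std-B.
VendorX against Std-D: payoffs 6, 1, 7, 5, 2 → best response Std-C.
VendorY against Std-A: payoffs 3, 1, 7, 8 → best response Std-D.
VendorY against Std-B: payoffs 6, 9, 5, 0 → best response Std-B.
VendorY against Std-C: payoffs 2, 7, 5, 1 → best response Std-B.
VendorY against Std-D: payoffs 1, 6, 5, 9 → best response Std-D.
VendorY against Std-E: payoffs 7, 9, 0, 1 → best response Std-B.
No profile is a mutual best response for all players.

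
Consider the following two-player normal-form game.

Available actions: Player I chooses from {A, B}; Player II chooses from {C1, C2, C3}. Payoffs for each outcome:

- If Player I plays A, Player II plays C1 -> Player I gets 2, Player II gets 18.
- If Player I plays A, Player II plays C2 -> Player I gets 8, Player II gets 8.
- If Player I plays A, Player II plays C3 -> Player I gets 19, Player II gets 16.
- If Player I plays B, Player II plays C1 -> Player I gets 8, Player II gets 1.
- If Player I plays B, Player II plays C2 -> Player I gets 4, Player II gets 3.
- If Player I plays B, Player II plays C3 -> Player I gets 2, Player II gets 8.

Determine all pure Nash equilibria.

There is no pure-strategy Nash equilibrium.

(A, C1): Player I can switch to B (2 → 8). Not NE.
(A, C2): Player II can switch to C1 (8 → 18). Not NE.
(A, C3): Player II can switch to C1 (16 → 18). Not NE.
(B, C1): Player II can switch to C2 (1 → 3). Not NE.
(B, C2): Player I can switch to A (4 → 8). Not NE.
(B, C3): Player I can switch to A (2 → 19). Not NE.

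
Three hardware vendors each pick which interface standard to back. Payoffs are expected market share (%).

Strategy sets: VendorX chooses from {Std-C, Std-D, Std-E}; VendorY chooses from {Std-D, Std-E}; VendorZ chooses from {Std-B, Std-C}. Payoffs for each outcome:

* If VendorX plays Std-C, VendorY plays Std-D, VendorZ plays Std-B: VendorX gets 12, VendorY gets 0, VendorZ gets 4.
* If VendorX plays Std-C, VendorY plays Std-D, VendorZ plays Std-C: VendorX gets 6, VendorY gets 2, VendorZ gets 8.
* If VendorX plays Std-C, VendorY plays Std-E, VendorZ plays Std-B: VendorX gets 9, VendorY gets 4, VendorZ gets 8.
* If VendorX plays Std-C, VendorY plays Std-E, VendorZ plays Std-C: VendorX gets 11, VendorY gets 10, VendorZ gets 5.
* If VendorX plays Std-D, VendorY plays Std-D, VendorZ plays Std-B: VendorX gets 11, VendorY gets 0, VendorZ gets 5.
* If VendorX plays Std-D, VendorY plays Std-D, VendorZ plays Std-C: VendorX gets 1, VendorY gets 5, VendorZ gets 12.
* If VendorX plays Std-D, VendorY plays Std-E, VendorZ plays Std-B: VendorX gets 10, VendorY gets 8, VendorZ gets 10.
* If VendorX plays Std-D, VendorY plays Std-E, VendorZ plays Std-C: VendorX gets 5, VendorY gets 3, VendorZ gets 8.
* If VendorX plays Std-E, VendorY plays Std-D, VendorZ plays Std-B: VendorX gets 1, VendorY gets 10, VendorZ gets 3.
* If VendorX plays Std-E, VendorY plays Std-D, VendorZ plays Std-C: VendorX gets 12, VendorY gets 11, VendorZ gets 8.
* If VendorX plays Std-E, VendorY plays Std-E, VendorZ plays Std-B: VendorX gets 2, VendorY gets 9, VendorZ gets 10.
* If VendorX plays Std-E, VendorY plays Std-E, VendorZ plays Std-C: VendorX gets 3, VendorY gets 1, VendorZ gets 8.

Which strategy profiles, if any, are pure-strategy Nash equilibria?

VendorX against (Std-D, Std-B): payoffs 12, 11, 1 → best response Std-C.
VendorX against (Std-D, Std-C): payoffs 6, 1, 12 → best response Std-E.
VendorX against (Std-E, Std-B): payoffs 9, 10, 2 → best response Std-D.
VendorX against (Std-E, Std-C): payoffs 11, 5, 3 → best response Std-C.
VendorY against (Std-C, Std-B): payoffs 0, 4 → best response Std-E.
VendorY against (Std-C, Std-C): payoffs 2, 10 → best response Std-E.
VendorY against (Std-D, Std-B): payoffs 0, 8 → best response Std-E.
VendorY against (Std-D, Std-C): payoffs 5, 3 → best response Std-D.
VendorY against (Std-E, Std-B): payoffs 10, 9 → best response Std-D.
VendorY against (Std-E, Std-C): payoffs 11, 1 → best response Std-D.
VendorZ against (Std-C, Std-D): payoffs 4, 8 → best response Std-C.
VendorZ against (Std-C, Std-E): payoffs 8, 5 → best response Std-B.
VendorZ against (Std-D, Std-D): payoffs 5, 12 → best response Std-C.
VendorZ against (Std-D, Std-E): payoffs 10, 8 → best response Std-B.
VendorZ against (Std-E, Std-D): payoffs 3, 8 → best response Std-C.
VendorZ against (Std-E, Std-E): payoffs 10, 8 → best response Std-B.
Mutual best responses: (Std-D, Std-E, Std-B); (Std-E, Std-D, Std-C).

The pure Nash equilibria are (Std-D, Std-E, Std-B); (Std-E, Std-D, Std-C).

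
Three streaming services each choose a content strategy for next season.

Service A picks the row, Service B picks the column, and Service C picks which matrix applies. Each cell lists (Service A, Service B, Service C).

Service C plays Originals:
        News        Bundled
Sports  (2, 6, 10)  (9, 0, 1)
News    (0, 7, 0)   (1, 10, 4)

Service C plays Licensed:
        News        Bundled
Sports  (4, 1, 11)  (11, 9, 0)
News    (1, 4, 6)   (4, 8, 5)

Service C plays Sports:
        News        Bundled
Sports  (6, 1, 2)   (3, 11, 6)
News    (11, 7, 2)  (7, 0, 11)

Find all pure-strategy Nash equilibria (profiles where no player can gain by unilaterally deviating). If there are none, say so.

Service A against (News, Originals): payoffs 2, 0 → best response Sports.
Service A against (News, Licensed): payoffs 4, 1 → best response Sports.
Service A against (News, Sports): payoffs 6, 11 → best response News.
Service A against (Bundled, Originals): payoffs 9, 1 → best response Sports.
Service A against (Bundled, Licensed): payoffs 11, 4 → best response Sports.
Service A against (Bundled, Sports): payoffs 3, 7 → best response News.
Service B against (Sports, Originals): payoffs 6, 0 → best response News.
Service B against (Sports, Licensed): payoffs 1, 9 → best response Bundled.
Service B against (Sports, Sports): payoffs 1, 11 → best response Bundled.
Service B against (News, Originals): payoffs 7, 10 → best response Bundled.
Service B against (News, Licensed): payoffs 4, 8 → best response Bundled.
Service B against (News, Sports): payoffs 7, 0 → best response News.
Service C against (Sports, News): payoffs 10, 11, 2 → best response Licensed.
Service C against (Sports, Bundled): payoffs 1, 0, 6 → best response Sports.
Service C against (News, News): payoffs 0, 6, 2 → best response Licensed.
Service C against (News, Bundled): payoffs 4, 5, 11 → best response Sports.
No profile is a mutual best response for all players.

No pure-strategy Nash equilibrium.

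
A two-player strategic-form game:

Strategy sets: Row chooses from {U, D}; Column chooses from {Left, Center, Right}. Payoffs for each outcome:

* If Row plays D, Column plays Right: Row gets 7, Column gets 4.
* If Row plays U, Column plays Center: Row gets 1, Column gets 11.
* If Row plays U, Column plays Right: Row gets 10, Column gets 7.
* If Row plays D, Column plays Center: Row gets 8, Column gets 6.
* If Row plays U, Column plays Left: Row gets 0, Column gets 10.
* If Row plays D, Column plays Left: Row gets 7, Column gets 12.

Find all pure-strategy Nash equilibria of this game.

Row against Left: payoffs 0, 7 → best response D.
Row against Center: payoffs 1, 8 → best response D.
Row against Right: payoffs 10, 7 → best response U.
Column against U: payoffs 10, 11, 7 → best response Center.
Column against D: payoffs 12, 6, 4 → best response Left.
Mutual best responses: (D, Left).

Pure NE: (D, Left)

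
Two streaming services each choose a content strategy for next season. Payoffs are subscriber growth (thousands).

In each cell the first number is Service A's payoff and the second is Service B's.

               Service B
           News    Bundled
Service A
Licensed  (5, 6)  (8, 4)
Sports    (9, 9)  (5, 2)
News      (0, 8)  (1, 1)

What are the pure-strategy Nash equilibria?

The unique pure-strategy Nash equilibrium is (Sports, News).

For each player, find the best response to each opponent profile; mutual best responses are the pure NE.
Service A against News: payoffs 5, 9, 0 → best response Sports.
Service A against Bundled: payoffs 8, 5, 1 → best response Licensed.
Service B against Licensed: payoffs 6, 4 → best response News.
Service B against Sports: payoffs 9, 2 → best response News.
Service B against News: payoffs 8, 1 → best response News.
Mutual best responses: (Sports, News).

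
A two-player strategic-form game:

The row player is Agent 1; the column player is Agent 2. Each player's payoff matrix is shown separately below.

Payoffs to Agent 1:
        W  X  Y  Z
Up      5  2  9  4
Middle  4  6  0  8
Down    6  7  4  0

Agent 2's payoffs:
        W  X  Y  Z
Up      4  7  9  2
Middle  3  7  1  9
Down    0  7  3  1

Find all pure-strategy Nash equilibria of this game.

Agent 1 against W: payoffs 5, 4, 6 → best response Down.
Agent 1 against X: payoffs 2, 6, 7 → best response Down.
Agent 1 against Y: payoffs 9, 0, 4 → best response Up.
Agent 1 against Z: payoffs 4, 8, 0 → best response Middle.
Agent 2 against Up: payoffs 4, 7, 9, 2 → best response Y.
Agent 2 against Middle: payoffs 3, 7, 1, 9 → best response Z.
Agent 2 against Down: payoffs 0, 7, 3, 1 → best response X.
Mutual best responses: (Up, Y); (Middle, Z); (Down, X).

Pure-strategy Nash equilibria: (Up, Y); (Middle, Z); (Down, X)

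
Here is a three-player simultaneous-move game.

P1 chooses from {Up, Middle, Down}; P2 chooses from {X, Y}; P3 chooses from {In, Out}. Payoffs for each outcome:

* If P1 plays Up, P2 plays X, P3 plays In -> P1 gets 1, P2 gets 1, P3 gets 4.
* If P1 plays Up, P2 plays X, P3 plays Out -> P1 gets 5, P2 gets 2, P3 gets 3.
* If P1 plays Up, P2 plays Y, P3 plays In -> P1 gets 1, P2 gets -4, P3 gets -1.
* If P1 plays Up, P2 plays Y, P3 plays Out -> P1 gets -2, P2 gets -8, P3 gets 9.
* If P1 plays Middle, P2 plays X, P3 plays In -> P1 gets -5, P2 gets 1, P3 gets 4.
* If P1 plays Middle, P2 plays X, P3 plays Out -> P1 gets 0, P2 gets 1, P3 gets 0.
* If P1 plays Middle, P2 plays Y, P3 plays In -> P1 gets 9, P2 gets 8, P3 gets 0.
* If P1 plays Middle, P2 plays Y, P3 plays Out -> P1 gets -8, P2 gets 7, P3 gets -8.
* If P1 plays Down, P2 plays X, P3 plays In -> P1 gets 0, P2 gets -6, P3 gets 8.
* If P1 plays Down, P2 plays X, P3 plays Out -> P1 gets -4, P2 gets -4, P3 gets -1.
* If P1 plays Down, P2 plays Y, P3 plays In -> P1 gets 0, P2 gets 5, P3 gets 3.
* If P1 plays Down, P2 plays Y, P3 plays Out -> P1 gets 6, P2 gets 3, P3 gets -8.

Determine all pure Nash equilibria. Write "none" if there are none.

The pure Nash equilibria are (Up, X, In) and (Middle, Y, In).

(Up, X, In): P1 gets 1, best alternative 0; P2 gets 1, best alternative -4; P3 gets 4, best alternative 3. No profitable deviation — NE.
(Up, X, Out): P3 can switch to In (3 → 4). Not NE.
(Up, Y, In): P1 can switch to Middle (1 → 9). Not NE.
(Up, Y, Out): P1 can switch to Down (-2 → 6). Not NE.
(Middle, X, In): P1 can switch to Up (-5 → 1). Not NE.
(Middle, X, Out): P1 can switch to Up (0 → 5). Not NE.
(Middle, Y, In): P1 gets 9, best alternative 1; P2 gets 8, best alternative 1; P3 gets 0, best alternative -8. No profitable deviation — NE.
(Middle, Y, Out): P1 can switch to Up (-8 → -2). Not NE.
(Down, X, In): P1 can switch to Up (0 → 1). Not NE.
(Down, X, Out): P1 can switch to Up (-4 → 5). Not NE.
(Down, Y, In): P1 can switch to Up (0 → 1). Not NE.
(Down, Y, Out): P3 can switch to In (-8 → 3). Not NE.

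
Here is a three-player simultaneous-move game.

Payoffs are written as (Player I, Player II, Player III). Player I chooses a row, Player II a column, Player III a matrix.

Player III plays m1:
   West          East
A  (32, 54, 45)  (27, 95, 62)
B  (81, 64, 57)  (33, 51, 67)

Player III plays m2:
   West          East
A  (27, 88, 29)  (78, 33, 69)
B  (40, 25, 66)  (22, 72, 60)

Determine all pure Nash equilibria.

There is no pure-strategy Nash equilibrium.

Player I against (West, m1): payoffs 32, 81 → best response B.
Player I against (West, m2): payoffs 27, 40 → best response B.
Player I against (East, m1): payoffs 27, 33 → best response B.
Player I against (East, m2): payoffs 78, 22 → best response A.
Player II against (A, m1): payoffs 54, 95 → best response East.
Player II against (A, m2): payoffs 88, 33 → best response West.
Player II against (B, m1): payoffs 64, 51 → best response West.
Player II against (B, m2): payoffs 25, 72 → best response East.
Player III against (A, West): payoffs 45, 29 → best response m1.
Player III against (A, East): payoffs 62, 69 → best response m2.
Player III against (B, West): payoffs 57, 66 → best response m2.
Player III against (B, East): payoffs 67, 60 → best response m1.
No profile is a mutual best response for all players.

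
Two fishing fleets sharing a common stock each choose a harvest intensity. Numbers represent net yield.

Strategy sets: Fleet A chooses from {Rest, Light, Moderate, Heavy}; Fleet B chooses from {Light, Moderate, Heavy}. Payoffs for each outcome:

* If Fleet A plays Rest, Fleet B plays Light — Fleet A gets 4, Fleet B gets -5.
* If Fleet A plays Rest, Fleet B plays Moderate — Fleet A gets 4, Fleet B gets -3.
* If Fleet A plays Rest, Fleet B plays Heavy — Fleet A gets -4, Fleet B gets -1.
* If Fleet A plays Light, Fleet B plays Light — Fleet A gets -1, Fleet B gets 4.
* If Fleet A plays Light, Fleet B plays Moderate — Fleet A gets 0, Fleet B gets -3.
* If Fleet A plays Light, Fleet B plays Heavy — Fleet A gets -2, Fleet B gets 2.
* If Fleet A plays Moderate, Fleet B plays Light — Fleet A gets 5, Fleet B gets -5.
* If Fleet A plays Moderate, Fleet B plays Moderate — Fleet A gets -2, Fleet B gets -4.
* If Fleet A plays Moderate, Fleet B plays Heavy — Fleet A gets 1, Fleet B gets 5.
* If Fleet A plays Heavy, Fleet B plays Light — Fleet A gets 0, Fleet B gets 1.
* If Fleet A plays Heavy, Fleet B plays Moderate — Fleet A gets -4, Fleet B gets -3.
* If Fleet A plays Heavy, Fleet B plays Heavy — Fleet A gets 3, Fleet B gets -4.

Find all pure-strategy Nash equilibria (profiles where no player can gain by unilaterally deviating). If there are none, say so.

Mark each player's best response to every combination of opponents' strategies; a profile where every player is best-responding is a pure Nash equilibrium.
Fleet A against Light: payoffs 4, -1, 5, 0 → best response Moderate.
Fleet A against Moderate: payoffs 4, 0, -2, -4 → best response Rest.
Fleet A against Heavy: payoffs -4, -2, 1, 3 → best response Heavy.
Fleet B against Rest: payoffs -5, -3, -1 → best response Heavy.
Fleet B against Light: payoffs 4, -3, 2 → best response Light.
Fleet B against Moderate: payoffs -5, -4, 5 → best response Heavy.
Fleet B against Heavy: payoffs 1, -3, -4 → best response Light.
No profile is a mutual best response for all players.

No pure-strategy Nash equilibrium.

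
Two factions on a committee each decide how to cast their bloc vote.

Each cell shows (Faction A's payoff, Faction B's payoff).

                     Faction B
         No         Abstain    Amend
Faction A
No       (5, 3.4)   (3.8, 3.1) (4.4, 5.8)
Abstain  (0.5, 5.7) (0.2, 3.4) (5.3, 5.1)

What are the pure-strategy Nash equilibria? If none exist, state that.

Mark each player's best response to every combination of opponents' strategies; a profile where every player is best-responding is a pure Nash equilibrium.
Faction A against No: payoffs 5, 0.5 → best response No.
Faction A against Abstain: payoffs 3.8, 0.2 → best response No.
Faction A against Amend: payoffs 4.4, 5.3 → best response Abstain.
Faction B against No: payoffs 3.4, 3.1, 5.8 → best response Amend.
Faction B against Abstain: payoffs 5.7, 3.4, 5.1 → best response No.
No profile is a mutual best response for all players.

There is no pure-strategy Nash equilibrium.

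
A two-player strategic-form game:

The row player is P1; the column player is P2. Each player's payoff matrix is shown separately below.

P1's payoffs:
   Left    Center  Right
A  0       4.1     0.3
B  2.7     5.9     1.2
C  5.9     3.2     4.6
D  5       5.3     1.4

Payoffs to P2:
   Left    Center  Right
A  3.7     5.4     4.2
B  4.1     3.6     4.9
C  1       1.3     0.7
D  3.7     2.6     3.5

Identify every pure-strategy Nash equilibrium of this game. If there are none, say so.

P1 against Left: payoffs 0, 2.7, 5.9, 5 → best response C.
P1 against Center: payoffs 4.1, 5.9, 3.2, 5.3 → best response B.
P1 against Right: payoffs 0.3, 1.2, 4.6, 1.4 → best response C.
P2 against A: payoffs 3.7, 5.4, 4.2 → best response Center.
P2 against B: payoffs 4.1, 3.6, 4.9 → best response Right.
P2 against C: payoffs 1, 1.3, 0.7 → best response Center.
P2 against D: payoffs 3.7, 2.6, 3.5 → best response Left.
No profile is a mutual best response for all players.

There is no pure-strategy Nash equilibrium.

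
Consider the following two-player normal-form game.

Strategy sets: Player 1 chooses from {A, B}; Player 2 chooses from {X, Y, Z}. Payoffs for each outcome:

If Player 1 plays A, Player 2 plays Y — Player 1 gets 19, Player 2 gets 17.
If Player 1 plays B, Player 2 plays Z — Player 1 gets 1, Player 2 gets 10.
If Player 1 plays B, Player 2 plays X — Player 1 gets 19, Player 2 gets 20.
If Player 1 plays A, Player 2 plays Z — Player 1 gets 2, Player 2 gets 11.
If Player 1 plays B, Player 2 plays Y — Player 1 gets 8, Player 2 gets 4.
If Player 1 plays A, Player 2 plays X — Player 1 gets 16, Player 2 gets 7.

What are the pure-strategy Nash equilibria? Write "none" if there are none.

The pure Nash equilibria are (A, Y) and (B, X).

Player 1 against X: payoffs 16, 19 → best response B.
Player 1 against Y: payoffs 19, 8 → best response A.
Player 1 against Z: payoffs 2, 1 → best response A.
Player 2 against A: payoffs 7, 17, 11 → best response Y.
Player 2 against B: payoffs 20, 4, 10 → best response X.
Mutual best responses: (A, Y); (B, X).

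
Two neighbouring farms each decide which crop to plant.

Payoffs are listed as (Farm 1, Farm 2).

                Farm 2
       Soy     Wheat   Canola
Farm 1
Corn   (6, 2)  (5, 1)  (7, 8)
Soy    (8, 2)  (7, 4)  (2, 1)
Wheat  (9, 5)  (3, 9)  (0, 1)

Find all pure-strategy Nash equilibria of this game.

The pure Nash equilibria are (Corn, Canola) and (Soy, Wheat).

Farm 1 against Soy: payoffs 6, 8, 9 → best response Wheat.
Farm 1 against Wheat: payoffs 5, 7, 3 → best response Soy.
Farm 1 against Canola: payoffs 7, 2, 0 → best response Corn.
Farm 2 against Corn: payoffs 2, 1, 8 → best response Canola.
Farm 2 against Soy: payoffs 2, 4, 1 → best response Wheat.
Farm 2 against Wheat: payoffs 5, 9, 1 → best response Wheat.
Mutual best responses: (Corn, Canola); (Soy, Wheat).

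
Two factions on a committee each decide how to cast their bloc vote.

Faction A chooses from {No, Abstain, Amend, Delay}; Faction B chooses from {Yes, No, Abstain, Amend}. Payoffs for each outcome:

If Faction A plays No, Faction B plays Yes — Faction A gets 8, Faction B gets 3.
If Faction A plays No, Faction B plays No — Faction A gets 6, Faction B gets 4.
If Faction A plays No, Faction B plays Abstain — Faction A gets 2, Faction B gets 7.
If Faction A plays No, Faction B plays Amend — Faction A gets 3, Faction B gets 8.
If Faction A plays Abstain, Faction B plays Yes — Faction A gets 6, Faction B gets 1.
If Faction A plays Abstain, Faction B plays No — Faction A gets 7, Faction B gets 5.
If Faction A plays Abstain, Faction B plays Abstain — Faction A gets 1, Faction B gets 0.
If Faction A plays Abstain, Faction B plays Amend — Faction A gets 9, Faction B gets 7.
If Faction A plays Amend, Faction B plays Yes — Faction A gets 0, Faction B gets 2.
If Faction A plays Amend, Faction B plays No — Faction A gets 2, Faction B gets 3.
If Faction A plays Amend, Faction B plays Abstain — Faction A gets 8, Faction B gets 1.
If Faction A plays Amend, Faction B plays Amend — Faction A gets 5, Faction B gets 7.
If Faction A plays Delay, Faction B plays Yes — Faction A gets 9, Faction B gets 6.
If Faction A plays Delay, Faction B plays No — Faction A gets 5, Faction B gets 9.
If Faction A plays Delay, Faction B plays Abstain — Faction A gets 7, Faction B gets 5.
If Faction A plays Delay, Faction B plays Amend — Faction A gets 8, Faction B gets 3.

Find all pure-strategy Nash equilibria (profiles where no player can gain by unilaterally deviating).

Pure NE: (Abstain, Amend)

Faction A against Yes: payoffs 8, 6, 0, 9 → best response Delay.
Faction A against No: payoffs 6, 7, 2, 5 → best response Abstain.
Faction A against Abstain: payoffs 2, 1, 8, 7 → best response Amend.
Faction A against Amend: payoffs 3, 9, 5, 8 → best response Abstain.
Faction B against No: payoffs 3, 4, 7, 8 → best response Amend.
Faction B against Abstain: payoffs 1, 5, 0, 7 → best response Amend.
Faction B against Amend: payoffs 2, 3, 1, 7 → best response Amend.
Faction B against Delay: payoffs 6, 9, 5, 3 → best response No.
Mutual best responses: (Abstain, Amend).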